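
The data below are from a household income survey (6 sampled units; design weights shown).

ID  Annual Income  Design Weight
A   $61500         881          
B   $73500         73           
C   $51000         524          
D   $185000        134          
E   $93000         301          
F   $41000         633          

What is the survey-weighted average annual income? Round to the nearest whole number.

Weighted sum = 61500×881 + 73500×73 + 51000×524 + 185000×134 + 93000×301 + 41000×633
  = 165007000
Sum of weights = 881 + 73 + 524 + 134 + 301 + 633 = 2546
Weighted mean = 165007000 / 2546 = 64810.291

64810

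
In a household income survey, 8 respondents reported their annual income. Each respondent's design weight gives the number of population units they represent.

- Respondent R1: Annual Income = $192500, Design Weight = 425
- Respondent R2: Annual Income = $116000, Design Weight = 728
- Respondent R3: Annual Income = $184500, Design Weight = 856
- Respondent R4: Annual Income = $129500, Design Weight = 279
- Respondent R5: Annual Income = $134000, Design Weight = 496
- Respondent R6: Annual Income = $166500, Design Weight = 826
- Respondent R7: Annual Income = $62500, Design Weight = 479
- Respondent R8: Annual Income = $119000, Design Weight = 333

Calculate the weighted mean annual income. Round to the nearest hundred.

Weighted sum = 192500×425 + 116000×728 + 184500×856 + 129500×279 + 134000×496 + 166500×826 + 62500×479 + 119000×333
  = 81812500 + 84448000 + 157932000 + 36130500 + 66464000 + 137529000 + 29937500 + 39627000 = 633880500
Sum of weights = 425 + 728 + 856 + 279 + 496 + 826 + 479 + 333 = 4422
Weighted mean = 633880500 / 4422 = 143347.01

143300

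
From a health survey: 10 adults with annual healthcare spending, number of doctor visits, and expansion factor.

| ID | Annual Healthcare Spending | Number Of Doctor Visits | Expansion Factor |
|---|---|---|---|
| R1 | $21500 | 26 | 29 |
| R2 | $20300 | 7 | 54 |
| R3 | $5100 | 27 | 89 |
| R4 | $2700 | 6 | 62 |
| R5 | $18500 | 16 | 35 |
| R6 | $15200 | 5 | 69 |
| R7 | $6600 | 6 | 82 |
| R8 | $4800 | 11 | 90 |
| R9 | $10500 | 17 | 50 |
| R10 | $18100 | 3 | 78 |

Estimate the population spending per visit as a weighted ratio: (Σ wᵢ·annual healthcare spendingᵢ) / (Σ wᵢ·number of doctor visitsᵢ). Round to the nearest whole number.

942

Σ wᵢ·y = 21500×29 + 20300×54 + 5100×89 + 2700×62 + 18500×35 + 15200×69 + 6600×82 + 4800×90 + 10500×50 + 18100×78
  = 6947300
Σ wᵢ·x = 7378
Ratio = 6947300 / 7378 = 941.62375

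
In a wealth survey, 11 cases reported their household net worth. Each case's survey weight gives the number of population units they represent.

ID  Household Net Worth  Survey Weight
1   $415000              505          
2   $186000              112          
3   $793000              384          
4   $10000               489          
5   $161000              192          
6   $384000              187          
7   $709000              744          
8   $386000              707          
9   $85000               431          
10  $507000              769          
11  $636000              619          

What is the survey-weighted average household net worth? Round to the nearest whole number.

440383

Weighted sum = 415000×505 + 186000×112 + 793000×384 + 10000×489 + 161000×192 + 384000×187 + 709000×744 + 386000×707 + 85000×431 + 507000×769 + 636000×619
  = 209575000 + 20832000 + 304512000 + 4890000 + 30912000 + 71808000 + 527496000 + 272902000 + 36635000 + 389883000 + 393684000 = 2263129000
Sum of weights = 505 + 112 + 384 + 489 + 192 + 187 + 744 + 707 + 431 + 769 + 619 = 5139
Weighted mean = 2263129000 / 5139 = 440383.15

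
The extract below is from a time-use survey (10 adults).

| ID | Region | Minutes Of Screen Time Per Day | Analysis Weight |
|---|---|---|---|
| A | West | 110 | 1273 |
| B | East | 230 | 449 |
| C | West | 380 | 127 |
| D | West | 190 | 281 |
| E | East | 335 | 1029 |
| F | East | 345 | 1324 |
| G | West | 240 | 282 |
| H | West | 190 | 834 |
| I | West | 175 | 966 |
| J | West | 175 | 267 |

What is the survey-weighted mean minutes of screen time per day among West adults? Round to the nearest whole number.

170

West rows: A, C, D, G, H, I, J
Weighted sum = 110×1273 + 380×127 + 190×281 + 240×282 + 190×834 + 175×966 + 175×267
  = 140030 + 48260 + 53390 + 67680 + 158460 + 169050 + 46725 = 683595
Sum of weights = 1273 + 127 + 281 + 282 + 834 + 966 + 267 = 4030
Weighted mean = 683595 / 4030 = 169.62655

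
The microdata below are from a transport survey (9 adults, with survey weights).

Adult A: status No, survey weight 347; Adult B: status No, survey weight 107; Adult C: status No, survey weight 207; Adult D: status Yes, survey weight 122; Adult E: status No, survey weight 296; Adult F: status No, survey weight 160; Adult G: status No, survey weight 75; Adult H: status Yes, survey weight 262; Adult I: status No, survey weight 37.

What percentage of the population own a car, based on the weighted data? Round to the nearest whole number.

24

Sum of weights for 'Yes' = 122 + 262 = 384
Total weight = 1613
Weighted proportion = 384 / 1613 = 0.23806572 → 23.806572%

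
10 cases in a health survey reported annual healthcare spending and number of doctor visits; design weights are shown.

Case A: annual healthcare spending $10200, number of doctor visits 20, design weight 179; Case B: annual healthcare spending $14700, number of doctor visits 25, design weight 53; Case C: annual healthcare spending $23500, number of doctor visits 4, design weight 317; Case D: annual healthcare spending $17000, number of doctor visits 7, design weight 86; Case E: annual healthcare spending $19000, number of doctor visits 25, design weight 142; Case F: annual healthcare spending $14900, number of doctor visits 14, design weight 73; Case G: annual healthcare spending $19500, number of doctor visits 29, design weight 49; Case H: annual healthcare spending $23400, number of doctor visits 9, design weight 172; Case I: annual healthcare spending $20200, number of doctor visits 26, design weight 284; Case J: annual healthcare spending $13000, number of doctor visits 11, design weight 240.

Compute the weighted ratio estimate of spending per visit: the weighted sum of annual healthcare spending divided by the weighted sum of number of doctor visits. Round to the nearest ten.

1200

Σ wᵢ·y = 10200×179 + 14700×53 + 23500×317 + 17000×86 + 19000×142 + 14900×73 + 19500×49 + 23400×172 + 20200×284 + 13000×240
  = 1825800 + 779100 + 7449500 + 1462000 + 2698000 + 1087700 + 955500 + 4024800 + 5736800 + 3120000 = 29139200
Σ wᵢ·x = 24340
Ratio = 29139200 / 24340 = 1197.1734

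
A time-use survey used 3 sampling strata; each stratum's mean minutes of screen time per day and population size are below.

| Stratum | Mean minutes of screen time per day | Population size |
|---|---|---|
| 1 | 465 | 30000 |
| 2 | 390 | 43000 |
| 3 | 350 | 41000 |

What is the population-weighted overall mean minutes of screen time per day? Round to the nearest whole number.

Σ Nₕ·x̄ₕ = 465×30000 + 390×43000 + 350×41000
  = 13950000 + 16770000 + 14350000 = 45070000
Σ Nₕ = 30000 + 43000 + 41000 = 114000
Overall mean = 45070000 / 114000 = 395.35088

395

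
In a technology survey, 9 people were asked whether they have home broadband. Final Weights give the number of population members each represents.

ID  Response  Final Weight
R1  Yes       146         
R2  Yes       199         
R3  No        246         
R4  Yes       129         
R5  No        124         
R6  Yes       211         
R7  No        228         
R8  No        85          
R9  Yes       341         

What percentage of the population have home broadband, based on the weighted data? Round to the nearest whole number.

60

Sum of weights for 'Yes' = 146 + 199 + 129 + 211 + 341 = 1026
Total weight = 146 + 199 + 246 + 129 + 124 + 211 + 228 + 85 + 341 = 1709
Weighted proportion = 1026 / 1709 = 0.60035108 → 60.035108%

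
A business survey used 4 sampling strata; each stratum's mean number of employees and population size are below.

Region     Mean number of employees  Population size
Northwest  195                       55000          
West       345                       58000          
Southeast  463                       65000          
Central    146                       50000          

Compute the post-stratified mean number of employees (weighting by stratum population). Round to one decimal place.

Σ Nₕ·x̄ₕ = 195×55000 + 345×58000 + 463×65000 + 146×50000
  = 10725000 + 20010000 + 30095000 + 7300000 = 68130000
Σ Nₕ = 55000 + 58000 + 65000 + 50000 = 228000
Overall mean = 68130000 / 228000 = 298.81579

298.8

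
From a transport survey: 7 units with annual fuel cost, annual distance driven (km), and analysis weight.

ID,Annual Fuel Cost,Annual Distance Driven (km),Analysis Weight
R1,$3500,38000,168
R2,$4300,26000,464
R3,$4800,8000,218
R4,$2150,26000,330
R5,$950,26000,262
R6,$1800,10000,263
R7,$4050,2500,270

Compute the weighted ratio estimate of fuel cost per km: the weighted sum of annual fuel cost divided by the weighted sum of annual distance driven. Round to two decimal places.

0.16

Σ wᵢ·y = 3500×168 + 4300×464 + 4800×218 + 2150×330 + 950×262 + 1800×263 + 4050×270
  = 588000 + 1995200 + 1046400 + 709500 + 248900 + 473400 + 1093500 = 6154900
Σ wᵢ·x = 38889000
Ratio = 6154900 / 38889000 = 0.1582684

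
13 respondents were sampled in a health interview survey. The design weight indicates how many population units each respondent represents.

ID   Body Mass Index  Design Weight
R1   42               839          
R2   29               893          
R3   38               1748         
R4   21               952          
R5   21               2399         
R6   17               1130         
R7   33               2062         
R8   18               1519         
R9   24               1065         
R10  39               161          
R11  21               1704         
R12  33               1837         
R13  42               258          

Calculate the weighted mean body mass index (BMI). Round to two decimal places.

Weighted sum = 451608
Sum of weights = 16567
Weighted mean = 451608 / 16567 = 27.259492

27.26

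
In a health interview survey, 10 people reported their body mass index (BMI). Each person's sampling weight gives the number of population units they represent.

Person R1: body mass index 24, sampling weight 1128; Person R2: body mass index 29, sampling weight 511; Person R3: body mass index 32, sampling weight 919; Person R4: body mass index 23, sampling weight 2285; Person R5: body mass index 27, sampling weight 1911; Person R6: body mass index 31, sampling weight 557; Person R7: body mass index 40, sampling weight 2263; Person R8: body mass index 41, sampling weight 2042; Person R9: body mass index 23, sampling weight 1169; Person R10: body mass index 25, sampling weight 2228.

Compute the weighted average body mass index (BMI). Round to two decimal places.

29.94

Weighted sum = 24×1128 + 29×511 + 32×919 + 23×2285 + 27×1911 + 31×557 + 40×2263 + 41×2042 + 23×1169 + 25×2228
  = 27072 + 14819 + 29408 + 52555 + 51597 + 17267 + 90520 + 83722 + 26887 + 55700 = 449547
Sum of weights = 1128 + 511 + 919 + 2285 + 1911 + 557 + 2263 + 2042 + 1169 + 2228 = 15013
Weighted mean = 449547 / 15013 = 29.943849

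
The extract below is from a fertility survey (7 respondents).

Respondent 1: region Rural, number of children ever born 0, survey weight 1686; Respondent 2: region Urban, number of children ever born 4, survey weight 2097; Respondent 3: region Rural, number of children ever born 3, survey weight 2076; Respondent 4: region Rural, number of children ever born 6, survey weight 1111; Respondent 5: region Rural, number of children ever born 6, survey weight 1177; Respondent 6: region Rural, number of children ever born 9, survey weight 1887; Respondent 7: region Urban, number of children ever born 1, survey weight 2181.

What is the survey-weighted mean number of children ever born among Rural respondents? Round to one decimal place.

Rural rows: 1, 3, 4, 5, 6
Weighted sum = 0×1686 + 3×2076 + 6×1111 + 6×1177 + 9×1887
  = 0 + 6228 + 6666 + 7062 + 16983 = 36939
Sum of weights = 1686 + 2076 + 1111 + 1177 + 1887 = 7937
Weighted mean = 36939 / 7937 = 4.6540255

4.7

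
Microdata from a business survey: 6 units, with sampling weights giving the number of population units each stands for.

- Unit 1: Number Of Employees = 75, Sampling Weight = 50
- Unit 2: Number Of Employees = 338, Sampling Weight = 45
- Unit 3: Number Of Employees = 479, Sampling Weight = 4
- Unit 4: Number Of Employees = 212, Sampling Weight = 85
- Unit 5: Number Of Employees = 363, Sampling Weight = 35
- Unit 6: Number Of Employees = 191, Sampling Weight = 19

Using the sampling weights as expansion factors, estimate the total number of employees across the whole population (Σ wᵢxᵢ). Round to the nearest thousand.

55000

Weighted total = 75×50 + 338×45 + 479×4 + 212×85 + 363×35 + 191×19
  = 55230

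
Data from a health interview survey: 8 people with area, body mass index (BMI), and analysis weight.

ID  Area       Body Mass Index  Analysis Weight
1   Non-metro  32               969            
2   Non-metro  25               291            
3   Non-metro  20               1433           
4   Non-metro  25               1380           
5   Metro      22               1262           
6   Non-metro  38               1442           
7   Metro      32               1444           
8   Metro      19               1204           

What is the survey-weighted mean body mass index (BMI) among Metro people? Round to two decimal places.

Metro rows: 5, 7, 8
Weighted sum = 22×1262 + 32×1444 + 19×1204
  = 27764 + 46208 + 22876 = 96848
Sum of weights = 1262 + 1444 + 1204 = 3910
Weighted mean = 96848 / 3910 = 24.769309

24.77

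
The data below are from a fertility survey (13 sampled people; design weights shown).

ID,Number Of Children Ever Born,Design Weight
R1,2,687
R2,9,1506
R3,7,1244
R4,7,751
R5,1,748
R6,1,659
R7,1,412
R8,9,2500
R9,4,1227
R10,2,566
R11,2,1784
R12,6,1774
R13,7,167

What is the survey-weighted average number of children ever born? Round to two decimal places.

Weighted sum = 74633
Sum of weights = 14025
Weighted mean = 74633 / 14025 = 5.321426

5.32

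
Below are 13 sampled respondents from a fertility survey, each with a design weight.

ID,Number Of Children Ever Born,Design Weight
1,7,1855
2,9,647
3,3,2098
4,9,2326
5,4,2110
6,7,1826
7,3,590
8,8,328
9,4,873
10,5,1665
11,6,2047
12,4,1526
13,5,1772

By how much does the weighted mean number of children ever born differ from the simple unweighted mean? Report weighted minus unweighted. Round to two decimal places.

-0.06

Unweighted sum = 74
Unweighted mean = 74 / 13 = 5.6923077
Weighted sum = 110715
Sum of weights = 19663
Weighted mean = 110715 / 19663 = 5.630626
Difference (weighted minus unweighted) = -0.061681643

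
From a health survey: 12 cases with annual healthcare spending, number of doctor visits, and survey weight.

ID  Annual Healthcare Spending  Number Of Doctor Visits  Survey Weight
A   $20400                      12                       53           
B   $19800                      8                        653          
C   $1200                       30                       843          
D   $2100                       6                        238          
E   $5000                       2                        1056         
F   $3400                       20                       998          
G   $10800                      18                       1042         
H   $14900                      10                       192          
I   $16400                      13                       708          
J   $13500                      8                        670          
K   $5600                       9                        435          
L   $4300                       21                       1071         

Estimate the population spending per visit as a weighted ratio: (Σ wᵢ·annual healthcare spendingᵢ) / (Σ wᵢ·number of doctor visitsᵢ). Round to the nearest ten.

570

Σ wᵢ·y = 20400×53 + 19800×653 + 1200×843 + 2100×238 + 5000×1056 + 3400×998 + 10800×1042 + 14900×192 + 16400×708 + 13500×670 + 5600×435 + 4300×1071
  = 1081200 + 12929400 + 1011600 + 499800 + 5280000 + 3393200 + 11253600 + 2860800 + 11611200 + 9045000 + 2436000 + 4605300 = 66007100
Σ wᵢ·x = 12×53 + 8×653 + 30×843 + 6×238 + 2×1056 + 20×998 + 18×1042 + 10×192 + 13×708 + 8×670 + 9×435 + 21×1071
  = 116296
Ratio = 66007100 / 116296 = 567.57842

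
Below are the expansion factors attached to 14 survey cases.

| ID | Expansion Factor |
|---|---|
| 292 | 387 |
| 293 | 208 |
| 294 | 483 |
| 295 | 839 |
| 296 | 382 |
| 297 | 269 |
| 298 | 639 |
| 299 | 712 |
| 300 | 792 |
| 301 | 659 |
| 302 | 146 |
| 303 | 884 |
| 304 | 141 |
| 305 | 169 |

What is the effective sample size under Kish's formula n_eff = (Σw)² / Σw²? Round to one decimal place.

10.8

Σ wᵢ = 6710
Σ wᵢ² = 4176552
n_eff = 6710² / 4176552 = 45024100 / 4176552 = 10.780208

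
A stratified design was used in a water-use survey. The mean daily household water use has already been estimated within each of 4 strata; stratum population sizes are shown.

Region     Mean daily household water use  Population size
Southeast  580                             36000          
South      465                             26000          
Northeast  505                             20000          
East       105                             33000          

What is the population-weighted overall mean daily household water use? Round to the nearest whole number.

Σ Nₕ·x̄ₕ = 580×36000 + 465×26000 + 505×20000 + 105×33000
  = 20880000 + 12090000 + 10100000 + 3465000 = 46535000
Σ Nₕ = 36000 + 26000 + 20000 + 33000 = 115000
Overall mean = 46535000 / 115000 = 404.65217

405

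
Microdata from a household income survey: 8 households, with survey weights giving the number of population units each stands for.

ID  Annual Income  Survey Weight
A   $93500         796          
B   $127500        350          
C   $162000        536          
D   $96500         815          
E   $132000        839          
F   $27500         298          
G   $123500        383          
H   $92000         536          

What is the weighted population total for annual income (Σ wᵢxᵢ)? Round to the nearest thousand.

Weighted total = 500086000

500086000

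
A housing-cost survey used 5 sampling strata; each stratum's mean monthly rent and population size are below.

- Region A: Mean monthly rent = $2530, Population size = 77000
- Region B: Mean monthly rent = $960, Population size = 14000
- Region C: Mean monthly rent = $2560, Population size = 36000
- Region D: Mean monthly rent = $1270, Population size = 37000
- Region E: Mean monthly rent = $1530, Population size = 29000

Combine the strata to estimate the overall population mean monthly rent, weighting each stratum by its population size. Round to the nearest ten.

2030

Σ Nₕ·x̄ₕ = 2530×77000 + 960×14000 + 2560×36000 + 1270×37000 + 1530×29000
  = 194810000 + 13440000 + 92160000 + 46990000 + 44370000 = 391770000
Σ Nₕ = 77000 + 14000 + 36000 + 37000 + 29000 = 193000
Overall mean = 391770000 / 193000 = 2029.8964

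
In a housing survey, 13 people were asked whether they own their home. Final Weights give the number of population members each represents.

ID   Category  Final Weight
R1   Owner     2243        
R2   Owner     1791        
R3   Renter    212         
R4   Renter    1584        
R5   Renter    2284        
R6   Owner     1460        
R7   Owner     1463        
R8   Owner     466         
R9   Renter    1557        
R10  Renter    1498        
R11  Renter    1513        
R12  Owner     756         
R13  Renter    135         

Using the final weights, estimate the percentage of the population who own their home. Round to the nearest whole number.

Sum of weights for 'Owner' = 2243 + 1791 + 1460 + 1463 + 466 + 756 = 8179
Total weight = 16962
Weighted proportion = 8179 / 16962 = 0.4821955 → 48.21955%

48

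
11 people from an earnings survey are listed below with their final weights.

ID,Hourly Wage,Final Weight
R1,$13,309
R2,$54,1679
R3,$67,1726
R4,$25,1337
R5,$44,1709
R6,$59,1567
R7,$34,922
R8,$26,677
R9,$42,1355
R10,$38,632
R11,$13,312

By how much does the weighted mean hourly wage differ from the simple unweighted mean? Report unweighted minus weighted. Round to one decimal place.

Unweighted sum = 13 + 54 + 67 + 25 + 44 + 59 + 34 + 26 + 42 + 38 + 13 = 415
Unweighted mean = 415 / 11 = 37.727273
Weighted sum = 545331
Sum of weights = 309 + 1679 + 1726 + 1337 + 1709 + 1567 + 922 + 677 + 1355 + 632 + 312 = 12225
Weighted mean = 545331 / 12225 = 44.607853
Difference (unweighted minus weighted) = -6.88058

-6.9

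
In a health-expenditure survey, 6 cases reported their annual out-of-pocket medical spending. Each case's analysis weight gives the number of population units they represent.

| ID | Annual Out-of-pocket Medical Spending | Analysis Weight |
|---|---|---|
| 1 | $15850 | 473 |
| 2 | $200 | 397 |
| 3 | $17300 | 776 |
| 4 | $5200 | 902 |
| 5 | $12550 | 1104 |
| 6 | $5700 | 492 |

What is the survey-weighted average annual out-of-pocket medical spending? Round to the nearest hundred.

10200

Weighted sum = 15850×473 + 200×397 + 17300×776 + 5200×902 + 12550×1104 + 5700×492
  = 7497050 + 79400 + 13424800 + 4690400 + 13855200 + 2804400 = 42351250
Sum of weights = 473 + 397 + 776 + 902 + 1104 + 492 = 4144
Weighted mean = 42351250 / 4144 = 10219.896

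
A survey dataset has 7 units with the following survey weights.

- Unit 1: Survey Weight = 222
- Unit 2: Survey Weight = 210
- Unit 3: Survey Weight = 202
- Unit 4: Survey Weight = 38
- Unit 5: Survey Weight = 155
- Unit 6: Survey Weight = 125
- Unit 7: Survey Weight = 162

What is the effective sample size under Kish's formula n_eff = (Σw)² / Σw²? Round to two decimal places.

6.16

Σ wᵢ = 222 + 210 + 202 + 38 + 155 + 125 + 162 = 1114
Σ wᵢ² = 49284 + 44100 + 40804 + 1444 + 24025 + 15625 + 26244 = 201526
n_eff = 1114² / 201526 = 1240996 / 201526 = 6.1579945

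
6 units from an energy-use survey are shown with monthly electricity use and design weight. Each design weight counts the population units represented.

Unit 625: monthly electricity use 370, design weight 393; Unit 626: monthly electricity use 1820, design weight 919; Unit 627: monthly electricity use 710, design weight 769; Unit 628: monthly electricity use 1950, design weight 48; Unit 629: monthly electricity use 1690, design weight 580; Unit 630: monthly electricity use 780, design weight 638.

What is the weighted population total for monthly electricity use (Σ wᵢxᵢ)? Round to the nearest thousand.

Weighted total = 370×393 + 1820×919 + 710×769 + 1950×48 + 1690×580 + 780×638
  = 3935420

3935000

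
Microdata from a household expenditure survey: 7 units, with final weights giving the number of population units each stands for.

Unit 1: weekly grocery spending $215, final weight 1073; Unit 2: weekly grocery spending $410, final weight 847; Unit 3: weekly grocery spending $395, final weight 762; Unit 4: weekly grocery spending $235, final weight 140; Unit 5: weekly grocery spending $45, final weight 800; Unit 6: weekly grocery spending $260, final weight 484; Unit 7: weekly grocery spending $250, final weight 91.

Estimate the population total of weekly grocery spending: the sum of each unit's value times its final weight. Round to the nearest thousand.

Weighted total = 215×1073 + 410×847 + 395×762 + 235×140 + 45×800 + 260×484 + 250×91
  = 230695 + 347270 + 300990 + 32900 + 36000 + 125840 + 22750 = 1096445

1096000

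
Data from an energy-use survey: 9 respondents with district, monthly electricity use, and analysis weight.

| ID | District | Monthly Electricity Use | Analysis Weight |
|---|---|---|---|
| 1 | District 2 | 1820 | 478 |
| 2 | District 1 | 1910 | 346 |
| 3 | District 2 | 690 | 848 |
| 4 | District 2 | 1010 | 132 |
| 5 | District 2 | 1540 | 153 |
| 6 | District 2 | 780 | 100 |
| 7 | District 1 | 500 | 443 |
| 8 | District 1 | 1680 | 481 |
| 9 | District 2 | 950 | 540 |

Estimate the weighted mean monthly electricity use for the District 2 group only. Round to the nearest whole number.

District 2 rows: 1, 3, 4, 5, 6, 9
Weighted sum = 1820×478 + 690×848 + 1010×132 + 1540×153 + 780×100 + 950×540
  = 869960 + 585120 + 133320 + 235620 + 78000 + 513000 = 2415020
Sum of weights = 2251
Weighted mean = 2415020 / 2251 = 1072.8654

1073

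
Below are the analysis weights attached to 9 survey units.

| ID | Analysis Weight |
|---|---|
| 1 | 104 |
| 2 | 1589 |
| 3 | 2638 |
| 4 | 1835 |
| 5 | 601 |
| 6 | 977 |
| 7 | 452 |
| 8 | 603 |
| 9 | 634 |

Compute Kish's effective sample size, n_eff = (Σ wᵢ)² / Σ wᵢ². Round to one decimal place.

Σ wᵢ = 9433
Σ wᵢ² = 10816 + 2524921 + 6959044 + 3367225 + 361201 + 954529 + 204304 + 363609 + 401956 = 15147605
n_eff = 9433² / 15147605 = 88981489 / 15147605 = 5.8742943

5.9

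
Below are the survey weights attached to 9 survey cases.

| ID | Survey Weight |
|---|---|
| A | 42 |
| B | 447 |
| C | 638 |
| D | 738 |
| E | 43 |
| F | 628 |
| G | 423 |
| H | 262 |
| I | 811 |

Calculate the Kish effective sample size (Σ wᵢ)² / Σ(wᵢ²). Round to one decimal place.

Σ wᵢ = 42 + 447 + 638 + 738 + 43 + 628 + 423 + 262 + 811 = 4032
Σ wᵢ² = 1764 + 199809 + 407044 + 544644 + 1849 + 394384 + 178929 + 68644 + 657721 = 2454788
n_eff = 4032² / 2454788 = 16257024 / 2454788 = 6.6225776

6.6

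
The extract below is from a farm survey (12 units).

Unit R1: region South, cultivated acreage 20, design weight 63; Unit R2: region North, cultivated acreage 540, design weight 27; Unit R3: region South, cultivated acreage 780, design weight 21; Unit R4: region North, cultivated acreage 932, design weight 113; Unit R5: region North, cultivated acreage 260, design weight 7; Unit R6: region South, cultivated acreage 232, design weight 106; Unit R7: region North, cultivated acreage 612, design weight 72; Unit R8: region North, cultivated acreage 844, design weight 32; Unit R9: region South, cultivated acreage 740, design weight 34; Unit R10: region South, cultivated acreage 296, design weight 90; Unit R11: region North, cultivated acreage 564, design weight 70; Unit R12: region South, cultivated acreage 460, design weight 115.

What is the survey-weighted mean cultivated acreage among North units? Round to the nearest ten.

720

North rows: R2, R4, R5, R7, R8, R11
Weighted sum = 540×27 + 932×113 + 260×7 + 612×72 + 844×32 + 564×70
  = 14580 + 105316 + 1820 + 44064 + 27008 + 39480 = 232268
Sum of weights = 321
Weighted mean = 232268 / 321 = 723.57632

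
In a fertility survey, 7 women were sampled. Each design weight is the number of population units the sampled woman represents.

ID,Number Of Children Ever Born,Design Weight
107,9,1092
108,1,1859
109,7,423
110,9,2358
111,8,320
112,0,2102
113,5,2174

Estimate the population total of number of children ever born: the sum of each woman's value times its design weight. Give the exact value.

Weighted total = 9×1092 + 1×1859 + 7×423 + 9×2358 + 8×320 + 0×2102 + 5×2174
  = 49300

49300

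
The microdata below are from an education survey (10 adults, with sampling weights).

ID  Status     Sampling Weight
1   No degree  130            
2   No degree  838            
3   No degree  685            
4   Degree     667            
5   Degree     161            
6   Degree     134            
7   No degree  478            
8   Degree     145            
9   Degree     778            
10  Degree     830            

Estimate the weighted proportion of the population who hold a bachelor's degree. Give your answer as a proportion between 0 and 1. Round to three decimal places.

Sum of weights for 'Degree' = 667 + 161 + 134 + 145 + 778 + 830 = 2715
Total weight = 130 + 838 + 685 + 667 + 161 + 134 + 478 + 145 + 778 + 830 = 4846
Weighted proportion = 2715 / 4846 = 0.56025588

0.560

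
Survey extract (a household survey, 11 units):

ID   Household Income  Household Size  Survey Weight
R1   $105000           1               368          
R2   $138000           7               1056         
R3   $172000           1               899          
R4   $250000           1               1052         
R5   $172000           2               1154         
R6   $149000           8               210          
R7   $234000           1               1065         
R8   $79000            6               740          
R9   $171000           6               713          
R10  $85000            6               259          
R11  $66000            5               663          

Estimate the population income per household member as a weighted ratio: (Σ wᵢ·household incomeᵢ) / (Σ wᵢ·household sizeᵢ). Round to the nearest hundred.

Σ wᵢ·y = 105000×368 + 138000×1056 + 172000×899 + 250000×1052 + 172000×1154 + 149000×210 + 234000×1065 + 79000×740 + 171000×713 + 85000×259 + 66000×663
  = 38640000 + 145728000 + 154628000 + 263000000 + 198488000 + 31290000 + 249210000 + 58460000 + 121923000 + 22015000 + 43758000 = 1327140000
Σ wᵢ·x = 1×368 + 7×1056 + 1×899 + 1×1052 + 2×1154 + 8×210 + 1×1065 + 6×740 + 6×713 + 6×259 + 5×663
  = 368 + 7392 + 899 + 1052 + 2308 + 1680 + 1065 + 4440 + 4278 + 1554 + 3315 = 28351
Ratio = 1327140000 / 28351 = 46811.047

46800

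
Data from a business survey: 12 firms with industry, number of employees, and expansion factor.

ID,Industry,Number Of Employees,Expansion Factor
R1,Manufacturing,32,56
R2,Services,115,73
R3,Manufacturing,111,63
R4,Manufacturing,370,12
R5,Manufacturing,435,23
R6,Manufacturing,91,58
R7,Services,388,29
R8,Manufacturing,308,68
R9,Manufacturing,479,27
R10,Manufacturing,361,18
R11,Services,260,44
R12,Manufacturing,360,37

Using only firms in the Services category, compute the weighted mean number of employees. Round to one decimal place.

212.9

Services rows: R2, R7, R11
Weighted sum = 31087
Sum of weights = 146
Weighted mean = 31087 / 146 = 212.92466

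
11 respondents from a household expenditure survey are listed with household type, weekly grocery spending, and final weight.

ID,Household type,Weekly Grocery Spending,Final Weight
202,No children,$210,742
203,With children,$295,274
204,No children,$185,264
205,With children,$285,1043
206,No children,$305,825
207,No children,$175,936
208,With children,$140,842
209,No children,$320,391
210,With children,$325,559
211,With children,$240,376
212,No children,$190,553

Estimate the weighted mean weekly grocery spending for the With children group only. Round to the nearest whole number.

With children rows: 203, 205, 208, 210, 211
Weighted sum = 295×274 + 285×1043 + 140×842 + 325×559 + 240×376
  = 80830 + 297255 + 117880 + 181675 + 90240 = 767880
Sum of weights = 274 + 1043 + 842 + 559 + 376 = 3094
Weighted mean = 767880 / 3094 = 248.18358

248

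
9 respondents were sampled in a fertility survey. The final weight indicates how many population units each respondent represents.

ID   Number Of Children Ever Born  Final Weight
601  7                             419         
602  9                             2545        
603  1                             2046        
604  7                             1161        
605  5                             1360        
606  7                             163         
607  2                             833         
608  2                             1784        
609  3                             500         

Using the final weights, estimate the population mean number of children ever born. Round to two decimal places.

4.69

Weighted sum = 7×419 + 9×2545 + 1×2046 + 7×1161 + 5×1360 + 7×163 + 2×833 + 2×1784 + 3×500
  = 2933 + 22905 + 2046 + 8127 + 6800 + 1141 + 1666 + 3568 + 1500 = 50686
Sum of weights = 10811
Weighted mean = 50686 / 10811 = 4.688373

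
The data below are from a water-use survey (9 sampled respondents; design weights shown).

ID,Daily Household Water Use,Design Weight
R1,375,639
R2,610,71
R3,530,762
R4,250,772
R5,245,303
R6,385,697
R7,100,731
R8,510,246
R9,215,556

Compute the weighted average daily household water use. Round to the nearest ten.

Weighted sum = 375×639 + 610×71 + 530×762 + 250×772 + 245×303 + 385×697 + 100×731 + 510×246 + 215×556
  = 239625 + 43310 + 403860 + 193000 + 74235 + 268345 + 73100 + 125460 + 119540 = 1540475
Sum of weights = 4777
Weighted mean = 1540475 / 4777 = 322.4775

320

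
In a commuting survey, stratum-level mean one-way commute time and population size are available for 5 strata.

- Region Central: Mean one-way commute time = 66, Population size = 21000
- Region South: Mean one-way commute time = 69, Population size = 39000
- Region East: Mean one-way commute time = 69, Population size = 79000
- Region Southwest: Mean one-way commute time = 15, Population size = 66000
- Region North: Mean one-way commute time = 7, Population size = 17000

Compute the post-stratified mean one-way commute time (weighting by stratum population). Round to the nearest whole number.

Σ Nₕ·x̄ₕ = 66×21000 + 69×39000 + 69×79000 + 15×66000 + 7×17000
  = 1386000 + 2691000 + 5451000 + 990000 + 119000 = 10637000
Σ Nₕ = 21000 + 39000 + 79000 + 66000 + 17000 = 222000
Overall mean = 10637000 / 222000 = 47.914414

48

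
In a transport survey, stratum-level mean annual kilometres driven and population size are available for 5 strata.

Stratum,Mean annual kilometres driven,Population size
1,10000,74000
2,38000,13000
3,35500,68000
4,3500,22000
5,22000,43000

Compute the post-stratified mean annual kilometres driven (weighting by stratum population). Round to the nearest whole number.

21232

Σ Nₕ·x̄ₕ = 10000×74000 + 38000×13000 + 35500×68000 + 3500×22000 + 22000×43000
  = 740000000 + 494000000 + 2414000000 + 77000000 + 946000000 = 4671000000
Σ Nₕ = 74000 + 13000 + 68000 + 22000 + 43000 = 220000
Overall mean = 4671000000 / 220000 = 21231.818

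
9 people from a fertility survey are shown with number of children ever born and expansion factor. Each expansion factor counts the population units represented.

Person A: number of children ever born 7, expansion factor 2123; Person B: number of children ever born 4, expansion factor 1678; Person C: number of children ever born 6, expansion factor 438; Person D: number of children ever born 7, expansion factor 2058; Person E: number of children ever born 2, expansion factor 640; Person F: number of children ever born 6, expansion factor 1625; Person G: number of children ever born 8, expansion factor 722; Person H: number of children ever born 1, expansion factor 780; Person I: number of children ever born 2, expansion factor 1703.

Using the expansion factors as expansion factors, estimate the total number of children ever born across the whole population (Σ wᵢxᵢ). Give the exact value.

59599

Weighted total = 7×2123 + 4×1678 + 6×438 + 7×2058 + 2×640 + 6×1625 + 8×722 + 1×780 + 2×1703
  = 59599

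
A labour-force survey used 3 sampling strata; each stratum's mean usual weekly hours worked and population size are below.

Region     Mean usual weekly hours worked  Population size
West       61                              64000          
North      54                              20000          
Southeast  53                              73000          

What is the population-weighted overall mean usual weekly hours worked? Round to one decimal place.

Σ Nₕ·x̄ₕ = 61×64000 + 54×20000 + 53×73000
  = 8853000
Σ Nₕ = 64000 + 20000 + 73000 = 157000
Overall mean = 8853000 / 157000 = 56.388535

56.4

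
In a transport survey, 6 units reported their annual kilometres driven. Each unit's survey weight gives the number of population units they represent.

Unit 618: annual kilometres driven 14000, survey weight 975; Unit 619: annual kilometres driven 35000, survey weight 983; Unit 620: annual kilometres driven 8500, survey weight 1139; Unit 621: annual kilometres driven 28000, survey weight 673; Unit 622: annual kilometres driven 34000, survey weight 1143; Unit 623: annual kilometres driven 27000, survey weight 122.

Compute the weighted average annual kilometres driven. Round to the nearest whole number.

Weighted sum = 14000×975 + 35000×983 + 8500×1139 + 28000×673 + 34000×1143 + 27000×122
  = 13650000 + 34405000 + 9681500 + 18844000 + 38862000 + 3294000 = 118736500
Sum of weights = 975 + 983 + 1139 + 673 + 1143 + 122 = 5035
Weighted mean = 118736500 / 5035 = 23582.224

23582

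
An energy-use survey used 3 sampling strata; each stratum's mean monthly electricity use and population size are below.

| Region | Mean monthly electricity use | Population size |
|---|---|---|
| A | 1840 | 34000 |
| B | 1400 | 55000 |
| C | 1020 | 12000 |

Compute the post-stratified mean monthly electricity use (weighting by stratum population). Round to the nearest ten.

Σ Nₕ·x̄ₕ = 1840×34000 + 1400×55000 + 1020×12000
  = 151800000
Σ Nₕ = 34000 + 55000 + 12000 = 101000
Overall mean = 151800000 / 101000 = 1502.9703

1500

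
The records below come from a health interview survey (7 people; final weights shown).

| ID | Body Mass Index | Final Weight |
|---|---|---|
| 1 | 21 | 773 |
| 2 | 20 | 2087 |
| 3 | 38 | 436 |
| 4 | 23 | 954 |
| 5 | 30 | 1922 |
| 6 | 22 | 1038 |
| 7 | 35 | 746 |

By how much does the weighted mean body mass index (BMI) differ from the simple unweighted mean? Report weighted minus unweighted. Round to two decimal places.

Unweighted sum = 21 + 20 + 38 + 23 + 30 + 22 + 35 = 189
Unweighted mean = 189 / 7 = 27
Weighted sum = 21×773 + 20×2087 + 38×436 + 23×954 + 30×1922 + 22×1038 + 35×746
  = 203089
Sum of weights = 773 + 2087 + 436 + 954 + 1922 + 1038 + 746 = 7956
Weighted mean = 203089 / 7956 = 25.526521
Difference (weighted minus unweighted) = -1.4734791

-1.47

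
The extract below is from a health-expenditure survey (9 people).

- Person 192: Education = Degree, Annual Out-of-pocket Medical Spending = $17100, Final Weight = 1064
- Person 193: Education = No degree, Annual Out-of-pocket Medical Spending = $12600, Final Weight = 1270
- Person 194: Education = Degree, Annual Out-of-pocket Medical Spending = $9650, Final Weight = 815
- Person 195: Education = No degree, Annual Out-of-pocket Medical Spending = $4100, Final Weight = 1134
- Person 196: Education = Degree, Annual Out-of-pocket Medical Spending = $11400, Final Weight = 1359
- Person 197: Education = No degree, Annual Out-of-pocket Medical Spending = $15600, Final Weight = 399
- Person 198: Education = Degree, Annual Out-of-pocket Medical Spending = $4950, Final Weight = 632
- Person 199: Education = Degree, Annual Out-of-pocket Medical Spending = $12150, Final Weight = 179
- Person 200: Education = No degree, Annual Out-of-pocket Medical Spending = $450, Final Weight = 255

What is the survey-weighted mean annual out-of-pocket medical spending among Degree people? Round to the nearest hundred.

Degree rows: 192, 194, 196, 198, 199
Weighted sum = 17100×1064 + 9650×815 + 11400×1359 + 4950×632 + 12150×179
  = 18194400 + 7864750 + 15492600 + 3128400 + 2174850 = 46855000
Sum of weights = 1064 + 815 + 1359 + 632 + 179 = 4049
Weighted mean = 46855000 / 4049 = 11571.993

11600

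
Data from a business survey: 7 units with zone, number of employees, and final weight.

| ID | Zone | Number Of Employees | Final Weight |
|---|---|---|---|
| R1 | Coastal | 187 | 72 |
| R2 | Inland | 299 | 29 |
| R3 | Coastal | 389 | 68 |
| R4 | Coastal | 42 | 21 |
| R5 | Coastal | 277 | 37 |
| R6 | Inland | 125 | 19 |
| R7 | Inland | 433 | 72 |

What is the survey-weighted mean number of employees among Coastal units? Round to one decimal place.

257.8

Coastal rows: R1, R3, R4, R5
Weighted sum = 187×72 + 389×68 + 42×21 + 277×37
  = 13464 + 26452 + 882 + 10249 = 51047
Sum of weights = 72 + 68 + 21 + 37 = 198
Weighted mean = 51047 / 198 = 257.81313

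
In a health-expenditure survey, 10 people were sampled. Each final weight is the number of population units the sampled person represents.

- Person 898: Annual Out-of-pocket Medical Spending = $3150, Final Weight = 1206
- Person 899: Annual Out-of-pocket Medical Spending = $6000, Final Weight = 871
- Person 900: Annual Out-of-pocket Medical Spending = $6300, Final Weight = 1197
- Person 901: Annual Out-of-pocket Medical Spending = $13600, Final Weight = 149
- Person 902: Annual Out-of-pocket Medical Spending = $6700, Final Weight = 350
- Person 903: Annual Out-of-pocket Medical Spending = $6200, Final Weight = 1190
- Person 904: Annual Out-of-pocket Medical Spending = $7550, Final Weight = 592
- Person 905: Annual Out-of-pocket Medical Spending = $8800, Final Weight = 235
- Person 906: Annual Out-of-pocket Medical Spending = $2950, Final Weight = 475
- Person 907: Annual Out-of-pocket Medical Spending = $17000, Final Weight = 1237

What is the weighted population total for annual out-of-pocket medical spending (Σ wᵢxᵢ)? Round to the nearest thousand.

Weighted total = 57283250

57283000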